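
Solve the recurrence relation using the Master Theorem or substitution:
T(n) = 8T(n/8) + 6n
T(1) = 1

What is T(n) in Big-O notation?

By Master Theorem: a=8, b=8, f(n)=6n. Since log_8(8) = 1 and f(n) = Θ(n^1), Case 2 applies. T(n) = O(n log n).

Answer: O(n log n)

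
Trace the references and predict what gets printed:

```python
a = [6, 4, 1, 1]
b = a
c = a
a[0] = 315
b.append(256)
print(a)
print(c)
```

Key concept: multiple aliases.
Step by step:
`a = [6, 4, 1, 1]` → a = [6, 4, 1, 1]
`b = a` → b = [6, 4, 1, 1] (same object as a)
`c = a` → c = [6, 4, 1, 1] (same object as a, b)
`a[0] = 315` → a = [315, 4, 1, 1] (same object as b, c); b = [315, 4, 1, 1] (same object as a, c); c = [315, 4, 1, 1] (same object as a, b)
`b.append(256)` → a = [315, 4, 1, 1, 256] (same object as b, c); b = [315, 4, 1, 1, 256] (same object as a, c); c = [315, 4, 1, 1, 256] (same object as a, b)
`print(a)` → prints [315, 4, 1, 1, 256]
`print(c)` → prints [315, 4, 1, 1, 256]

Answer:
[315, 4, 1, 1, 256]
[315, 4, 1, 1, 256]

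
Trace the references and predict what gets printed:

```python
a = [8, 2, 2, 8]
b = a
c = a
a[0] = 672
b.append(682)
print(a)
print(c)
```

Key concept: multiple aliases.
Step by step:
`a = [8, 2, 2, 8]` → a = [8, 2, 2, 8]
`b = a` → b = [8, 2, 2, 8] (same object as a)
`c = a` → c = [8, 2, 2, 8] (same object as a, b)
`a[0] = 672` → a = [672, 2, 2, 8] (same object as b, c); b = [672, 2, 2, 8] (same object as a, c); c = [672, 2, 2, 8] (same object as a, b)
`b.append(682)` → a = [672, 2, 2, 8, 682] (same object as b, c); b = [672, 2, 2, 8, 682] (same object as a, c); c = [672, 2, 2, 8, 682] (same object as a, b)
`print(a)` → prints [672, 2, 2, 8, 682]
`print(c)` → prints [672, 2, 2, 8, 682]

Answer:
[672, 2, 2, 8, 682]
[672, 2, 2, 8, 682]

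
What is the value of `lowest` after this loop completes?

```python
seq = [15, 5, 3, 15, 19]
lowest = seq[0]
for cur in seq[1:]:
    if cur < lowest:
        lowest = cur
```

Minimum of [15, 5, 3, 15, 19]
`lowest` takes the values: 15 → 5 → 3

Answer: 3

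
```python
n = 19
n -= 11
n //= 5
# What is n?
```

Trace:
`n = 19` → n = 19
`n -= 11` → n = 8
`n //= 5` → n = 1
So n = 1

Answer: 1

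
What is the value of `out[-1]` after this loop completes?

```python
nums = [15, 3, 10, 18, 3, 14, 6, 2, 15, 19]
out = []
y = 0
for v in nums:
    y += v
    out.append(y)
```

Cumulative sum ends at 105
`out` takes the values: [] → [15] → [15, 18] → [15, 18, 28] → [15, 18, 28, 46] → [15, 18, 28, 46, 49] → [15, 18, 28, 46, 49, 63] → [15, 18, 28, 46, 49, 63, 69] → [15, 18, 28, 46, 49, 63, 69, 71] → [15, 18, 28, 46, 49, 63, 69, 71, 86] → [15, 18, 28, 46, 49, 63, 69, 71, 86, 105]
So `out[-1]` = 105

Answer: 105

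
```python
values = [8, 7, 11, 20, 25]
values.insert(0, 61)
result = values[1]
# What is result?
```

Trace:
`values = [8, 7, 11, 20, 25]` → values = [8, 7, 11, 20, 25]
`values.insert(0, 61)` → values = [61, 8, 7, 11, 20, 25]
`result = values[1]` → result = 8
So result = 8

Answer: 8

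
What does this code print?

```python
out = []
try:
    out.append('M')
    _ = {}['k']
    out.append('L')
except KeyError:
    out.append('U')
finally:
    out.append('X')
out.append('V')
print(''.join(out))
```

Execution trace: 'M' (try body) → 'U' (except KeyError) → 'X' (finally) → 'V' (after the try/except). Output: MUXV

Answer: MUXV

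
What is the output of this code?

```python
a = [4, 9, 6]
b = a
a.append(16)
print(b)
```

Key concept: basic list aliasing.
Step by step:
`a = [4, 9, 6]` → a = [4, 9, 6]
`b = a` → b = [4, 9, 6] (same object as a)
`a.append(16)` → a = [4, 9, 6, 16] (same object as b); b = [4, 9, 6, 16] (same object as a)
`print(b)` → prints [4, 9, 6, 16]

Answer: [4, 9, 6, 16]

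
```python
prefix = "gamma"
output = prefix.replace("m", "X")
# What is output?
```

Trace:
`prefix = "gamma"` → prefix = 'gamma'
`output = prefix.replace("m", "X")` → output = 'gaXXa'
So output = 'gaXXa'

Answer: 'gaXXa'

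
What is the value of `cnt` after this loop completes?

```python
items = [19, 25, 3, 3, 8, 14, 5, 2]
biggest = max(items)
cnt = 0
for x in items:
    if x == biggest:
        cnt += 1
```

Count of max value 25 in [19, 25, 3, 3, 8, 14, 5, 2]
`cnt` takes the values: 0 → 1

Answer: 1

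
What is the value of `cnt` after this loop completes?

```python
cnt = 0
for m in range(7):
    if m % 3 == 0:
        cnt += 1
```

Count numbers divisible by 3 in range(7)
`cnt` takes the values: 0 → 1 → 2 → 3

Answer: 3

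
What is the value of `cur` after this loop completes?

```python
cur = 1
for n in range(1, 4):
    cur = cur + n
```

Start at 1, add 1 through 3
`cur` takes the values: 1 → 2 → 4 → 7

Answer: 7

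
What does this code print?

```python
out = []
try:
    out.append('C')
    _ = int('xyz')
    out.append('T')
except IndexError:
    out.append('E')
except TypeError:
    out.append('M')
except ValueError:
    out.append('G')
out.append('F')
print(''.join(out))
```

Execution trace: 'C' (try body) → 'G' (except ValueError) → 'F' (after the try/except). Output: CGF

Answer: CGF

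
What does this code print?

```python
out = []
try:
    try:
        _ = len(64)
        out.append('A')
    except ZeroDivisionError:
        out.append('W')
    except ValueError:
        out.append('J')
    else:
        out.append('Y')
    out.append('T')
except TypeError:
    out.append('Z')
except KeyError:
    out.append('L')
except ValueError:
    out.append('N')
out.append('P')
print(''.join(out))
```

Execution trace: 'Z' (except TypeError) → 'P' (after the try/except). Output: ZP

Answer: ZP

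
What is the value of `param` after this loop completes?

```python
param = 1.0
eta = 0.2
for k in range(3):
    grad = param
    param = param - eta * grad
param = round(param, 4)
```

Gradient descent: w = 1.0 * (1 - 0.2)^3
`param` takes the values: 1.0 → 0.8 → 0.64 → 0.512

Answer: 0.512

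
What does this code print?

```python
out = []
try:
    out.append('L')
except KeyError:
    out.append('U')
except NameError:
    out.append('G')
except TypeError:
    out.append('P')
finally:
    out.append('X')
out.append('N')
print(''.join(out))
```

Execution trace: 'L' (try body, no exception) → 'X' (finally) → 'N' (after the try/except). Output: LXN

Answer: LXN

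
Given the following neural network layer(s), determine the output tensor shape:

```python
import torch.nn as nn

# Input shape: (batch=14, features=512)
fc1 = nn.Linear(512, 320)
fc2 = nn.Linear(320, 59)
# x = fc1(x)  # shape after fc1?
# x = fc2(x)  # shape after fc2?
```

Input: (14, 512) -> after fc1: (14, 320) -> Output: (14, 59)

Answer: (14, 59)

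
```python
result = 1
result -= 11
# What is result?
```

Trace:
`result = 1` → result = 1
`result -= 11` → result = -10
So result = -10

Answer: -10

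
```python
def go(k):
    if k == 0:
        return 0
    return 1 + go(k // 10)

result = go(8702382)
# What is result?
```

Count of digits of 8702382: 7

Answer: 7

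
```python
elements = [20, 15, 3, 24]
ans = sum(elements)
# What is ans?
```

Trace:
`elements = [20, 15, 3, 24]` → elements = [20, 15, 3, 24]
`ans = sum(elements)` → ans = 62
So ans = 62

Answer: 62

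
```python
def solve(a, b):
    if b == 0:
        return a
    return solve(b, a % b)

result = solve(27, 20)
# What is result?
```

solve(27, 20) -> solve(20, 7) -> solve(7, 6) -> solve(6, 1) -> solve(1, 0) -> 1

Answer: 1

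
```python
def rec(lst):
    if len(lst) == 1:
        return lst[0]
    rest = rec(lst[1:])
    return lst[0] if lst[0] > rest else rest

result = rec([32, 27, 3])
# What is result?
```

Recursive max over [32, 27, 3] = 32

Answer: 32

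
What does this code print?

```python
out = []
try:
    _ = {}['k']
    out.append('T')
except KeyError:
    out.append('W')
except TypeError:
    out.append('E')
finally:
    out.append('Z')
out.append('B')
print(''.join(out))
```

Execution trace: 'W' (except KeyError) → 'Z' (finally) → 'B' (after the try/except). Output: WZB

Answer: WZB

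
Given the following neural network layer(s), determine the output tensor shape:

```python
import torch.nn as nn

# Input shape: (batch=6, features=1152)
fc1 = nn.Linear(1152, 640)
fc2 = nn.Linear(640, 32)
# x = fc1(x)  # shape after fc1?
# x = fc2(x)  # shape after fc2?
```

Input: (6, 1152) -> after fc1: (6, 640) -> Output: (6, 32)

Answer: (6, 32)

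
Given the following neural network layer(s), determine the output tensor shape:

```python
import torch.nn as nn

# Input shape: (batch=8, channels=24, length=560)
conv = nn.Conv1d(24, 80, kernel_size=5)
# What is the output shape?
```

Input: (8, 24, 560) -> Output: (8, 80, 556)

Answer: (8, 80, 556)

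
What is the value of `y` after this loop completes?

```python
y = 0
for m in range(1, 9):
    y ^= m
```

XOR of 1 to 8
`y` takes the values: 0 → 1 → 3 → 0 → 4 → 1 → 7 → 0 → 8

Answer: 8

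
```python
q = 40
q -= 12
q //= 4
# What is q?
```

Trace:
`q = 40` → q = 40
`q -= 12` → q = 28
`q //= 4` → q = 7
So q = 7

Answer: 7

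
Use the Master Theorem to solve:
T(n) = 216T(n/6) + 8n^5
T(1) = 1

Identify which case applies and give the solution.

a=216, b=6, f(n)=8n^5. log_6(216) = 3. Since c=5 > 3 and the regularity condition holds (216(n/6)^5 = (216/6^5)n^5 with 216/6^5 < 1), Case 3 applies: T(n) = Θ(f(n)) = O(n^5).

Answer: O(n^5) - Case 3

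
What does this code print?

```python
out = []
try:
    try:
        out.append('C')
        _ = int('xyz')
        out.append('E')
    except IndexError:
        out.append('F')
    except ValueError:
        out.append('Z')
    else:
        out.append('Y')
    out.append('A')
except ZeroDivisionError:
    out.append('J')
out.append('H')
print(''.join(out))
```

Execution trace: 'C' (inner try body) → 'Z' (inner except ValueError) → 'A' (try body, no exception) → 'H' (after the try/except). Output: CZAH

Answer: CZAH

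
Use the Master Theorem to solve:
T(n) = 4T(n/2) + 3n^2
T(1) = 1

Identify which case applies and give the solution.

a=4, b=2, f(n)=3n^2. log_2(4) = 2. Since c=2 = 2, Case 2 applies: T(n) = Θ(n^log_b(a) · log n) = O(n^2 log n).

Answer: O(n^2 log n) - Case 2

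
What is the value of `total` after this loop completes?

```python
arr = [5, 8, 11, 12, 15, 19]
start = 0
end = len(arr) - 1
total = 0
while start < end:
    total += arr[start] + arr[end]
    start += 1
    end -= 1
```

Sum of pairs from ends
`total` takes the values: 0 → 24 → 47 → 70

Answer: 70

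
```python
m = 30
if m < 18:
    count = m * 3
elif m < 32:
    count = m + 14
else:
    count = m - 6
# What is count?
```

Trace:
`m = 30` → m = 30
`if m < 18: ...` → m < 18 is False, m < 32 is True → count = 44
So count = 44

Answer: 44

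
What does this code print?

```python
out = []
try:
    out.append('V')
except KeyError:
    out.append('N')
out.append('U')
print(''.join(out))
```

Execution trace: 'V' (try body, no exception) → 'U' (after the try/except). Output: VU

Answer: VU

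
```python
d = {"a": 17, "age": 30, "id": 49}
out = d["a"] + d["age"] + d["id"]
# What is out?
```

Trace:
`d = {"a": 17, "age": 30, "id": 49}` → d = {'a': 17, 'age': 30, 'id': 49}
`out = d["a"] + d["age"] + d["id"]` → out = 96
So out = 96

Answer: 96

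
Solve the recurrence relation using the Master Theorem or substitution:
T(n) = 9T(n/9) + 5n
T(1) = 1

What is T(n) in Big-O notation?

By Master Theorem: a=9, b=9, f(n)=5n. Since log_9(9) = 1 and f(n) = Θ(n^1), Case 2 applies. T(n) = O(n log n).

Answer: O(n log n)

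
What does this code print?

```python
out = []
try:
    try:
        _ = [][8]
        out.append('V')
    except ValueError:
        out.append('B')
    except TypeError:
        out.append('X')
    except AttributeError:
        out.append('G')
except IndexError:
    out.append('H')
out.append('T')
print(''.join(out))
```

Execution trace: 'H' (outer except IndexError) → 'T' (after the try/except). Output: HT

Answer: HT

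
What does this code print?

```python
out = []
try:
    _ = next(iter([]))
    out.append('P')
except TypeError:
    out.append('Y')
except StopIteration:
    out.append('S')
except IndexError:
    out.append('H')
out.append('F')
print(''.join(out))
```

Execution trace: 'S' (except StopIteration) → 'F' (after the try/except). Output: SF

Answer: SF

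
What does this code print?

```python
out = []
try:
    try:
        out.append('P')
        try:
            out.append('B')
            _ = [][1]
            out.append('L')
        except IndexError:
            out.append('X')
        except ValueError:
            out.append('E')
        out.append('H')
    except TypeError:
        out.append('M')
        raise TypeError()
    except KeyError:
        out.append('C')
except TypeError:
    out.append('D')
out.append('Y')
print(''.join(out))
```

Execution trace: 'P' (try body) → 'B' (inner try body) → 'X' (inner except IndexError) → 'H' (try body, no exception) → 'Y' (after the try/except). Output: PBXHY

Answer: PBXHY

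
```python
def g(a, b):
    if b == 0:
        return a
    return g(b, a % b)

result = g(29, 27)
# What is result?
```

g(29, 27) -> g(27, 2) -> g(2, 1) -> g(1, 0) -> 1

Answer: 1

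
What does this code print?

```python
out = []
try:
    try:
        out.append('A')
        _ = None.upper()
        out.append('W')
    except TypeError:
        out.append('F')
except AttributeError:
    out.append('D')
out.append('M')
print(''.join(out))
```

Execution trace: 'A' (try body) → 'D' (outer except AttributeError) → 'M' (after the try/except). Output: ADM

Answer: ADM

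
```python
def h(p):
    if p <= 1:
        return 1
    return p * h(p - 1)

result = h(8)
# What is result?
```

h(8) = 8 * 7 * 6 * 5 * 4 * 3 * 2 * 1 = 40320

Answer: 40320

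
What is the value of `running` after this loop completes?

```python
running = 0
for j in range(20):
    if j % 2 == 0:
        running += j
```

Sum of even numbers 0 to 19
`running` takes the values: 0 → 2 → 6 → 12 → 20 → 30 → 42 → 56 → 72 → 90

Answer: 90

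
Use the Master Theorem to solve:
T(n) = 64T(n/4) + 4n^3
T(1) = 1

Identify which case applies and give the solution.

a=64, b=4, f(n)=4n^3. log_4(64) = 3. Since c=3 = 3, Case 2 applies: T(n) = Θ(n^log_b(a) · log n) = O(n^3 log n).

Answer: O(n^3 log n) - Case 2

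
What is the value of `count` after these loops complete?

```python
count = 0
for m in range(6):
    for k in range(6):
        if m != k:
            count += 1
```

6² - 6 (exclude diagonal)
`count` takes the values: 0 → 1 → 2 → 3 → 4 → 5 → 6 → 7 → 8 → 9 → 10 → 11 → 12 → 13 → 14 → 15 → 16 → 17 → 18 → 19 → 20 → 21 → 22 → 23 → 24 → 25 → 26 → 27 → 28 → 29 → 30

Answer: 30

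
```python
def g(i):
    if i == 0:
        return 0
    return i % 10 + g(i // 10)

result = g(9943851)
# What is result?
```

Sum of digits of 9943851: 1 + 5 + 8 + 3 + 4 + 9 + 9 = 39

Answer: 39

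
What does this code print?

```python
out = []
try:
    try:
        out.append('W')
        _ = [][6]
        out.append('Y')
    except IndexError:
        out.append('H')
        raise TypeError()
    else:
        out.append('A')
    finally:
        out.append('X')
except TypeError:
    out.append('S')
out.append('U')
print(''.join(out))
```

Execution trace: 'W' (inner try body) → 'H' (inner except IndexError) → 'X' (inner finally) → 'S' (outer except TypeError) → 'U' (after the try/except). Output: WHXSU

Answer: WHXSU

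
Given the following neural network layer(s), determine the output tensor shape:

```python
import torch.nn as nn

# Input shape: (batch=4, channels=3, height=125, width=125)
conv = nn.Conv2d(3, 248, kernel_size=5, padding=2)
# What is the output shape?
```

Input: (4, 3, 125, 125) -> Output: (4, 248, 125, 125)

Answer: (4, 248, 125, 125)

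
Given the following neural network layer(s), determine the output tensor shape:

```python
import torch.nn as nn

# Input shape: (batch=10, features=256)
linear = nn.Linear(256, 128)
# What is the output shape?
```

Input: (10, 256) -> Output: (10, 128)

Answer: (10, 128)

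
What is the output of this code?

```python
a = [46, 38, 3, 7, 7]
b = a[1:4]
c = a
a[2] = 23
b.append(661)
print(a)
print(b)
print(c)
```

Key concept: slice vs alias.
Step by step:
`a = [46, 38, 3, 7, 7]` → a = [46, 38, 3, 7, 7]
`b = a[1:4]` → b = [38, 3, 7]
`c = a` → c = [46, 38, 3, 7, 7] (same object as a)
`a[2] = 23` → a = [46, 38, 23, 7, 7] (same object as c); c = [46, 38, 23, 7, 7] (same object as a)
`b.append(661)` → b = [38, 3, 7, 661]
`print(a)` → prints [46, 38, 23, 7, 7]
`print(b)` → prints [38, 3, 7, 661]
`print(c)` → prints [46, 38, 23, 7, 7]

Answer:
[46, 38, 23, 7, 7]
[38, 3, 7, 661]
[46, 38, 23, 7, 7]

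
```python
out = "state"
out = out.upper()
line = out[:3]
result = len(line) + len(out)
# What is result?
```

Trace:
`out = "state"` → out = 'state'
`out = out.upper()` → out = 'STATE'
`line = out[:3]` → line = 'STA'
`result = len(line) + len(out)` → result = 8
So result = 8

Answer: 8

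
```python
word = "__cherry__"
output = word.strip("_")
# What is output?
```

Trace:
`word = "__cherry__"` → word = '__cherry__'
`output = word.strip("_")` → output = 'cherry'
So output = 'cherry'

Answer: 'cherry'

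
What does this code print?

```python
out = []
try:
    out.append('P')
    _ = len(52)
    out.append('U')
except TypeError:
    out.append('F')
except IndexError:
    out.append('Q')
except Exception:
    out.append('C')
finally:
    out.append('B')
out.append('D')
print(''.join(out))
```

Execution trace: 'P' (try body) → 'F' (except TypeError) → 'B' (finally) → 'D' (after the try/except). Output: PFBD

Answer: PFBD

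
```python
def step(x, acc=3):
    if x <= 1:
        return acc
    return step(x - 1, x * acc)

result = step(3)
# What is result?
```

Accumulator trace (n, acc): (3, 3) -> (2, 9) -> (1, 18) -> return 18

Answer: 18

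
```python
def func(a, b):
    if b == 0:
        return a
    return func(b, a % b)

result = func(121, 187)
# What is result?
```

func(121, 187) -> func(187, 121) -> func(121, 66) -> func(66, 55) -> func(55, 11) -> func(11, 0) -> 11

Answer: 11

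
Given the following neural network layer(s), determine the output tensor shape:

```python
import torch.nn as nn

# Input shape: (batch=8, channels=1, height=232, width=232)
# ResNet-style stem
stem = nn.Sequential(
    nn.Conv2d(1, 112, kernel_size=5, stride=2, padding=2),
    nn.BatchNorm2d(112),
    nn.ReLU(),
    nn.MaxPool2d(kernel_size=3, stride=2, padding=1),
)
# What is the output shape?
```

Input: (8, 1, 232, 232) -> after Conv2d 5x5 stride=2: (8, 112, 116, 116) -> Output: (8, 112, 58, 58)

Answer: (8, 112, 58, 58)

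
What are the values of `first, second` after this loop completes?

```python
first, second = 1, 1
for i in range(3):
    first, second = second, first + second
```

Fibonacci: after 3 iterations
`first, second` takes the values: (1, 1) → (1, 2) → (2, 3) → (3, 5)

Answer: 3, 5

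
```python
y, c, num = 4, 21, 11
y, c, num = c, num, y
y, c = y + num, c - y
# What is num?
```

Trace:
`y, c, num = 4, 21, 11` → y = 4; c = 21; num = 11
`y, c, num = c, num, y` → y = 21; c = 11; num = 4
`y, c = y + num, c - y` → y = 25; c = -10
So num = 4

Answer: 4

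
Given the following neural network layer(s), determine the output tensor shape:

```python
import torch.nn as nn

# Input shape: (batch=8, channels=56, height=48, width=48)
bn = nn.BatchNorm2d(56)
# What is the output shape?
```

Input: (8, 56, 48, 48) -> Output: (8, 56, 48, 48)

Answer: (8, 56, 48, 48)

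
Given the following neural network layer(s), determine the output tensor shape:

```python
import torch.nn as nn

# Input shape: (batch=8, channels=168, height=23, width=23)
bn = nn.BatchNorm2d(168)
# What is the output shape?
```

Input: (8, 168, 23, 23) -> Output: (8, 168, 23, 23)

Answer: (8, 168, 23, 23)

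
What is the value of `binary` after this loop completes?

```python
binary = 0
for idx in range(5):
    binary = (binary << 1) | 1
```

Build 5 consecutive 1-bits: 0b11111
`binary` takes the values: 0 → 1 → 3 → 7 → 15 → 31

Answer: 31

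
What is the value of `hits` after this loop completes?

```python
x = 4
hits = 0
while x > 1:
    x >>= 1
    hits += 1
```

Count right shifts until 1
`hits` takes the values: 0 → 1 → 2

Answer: 2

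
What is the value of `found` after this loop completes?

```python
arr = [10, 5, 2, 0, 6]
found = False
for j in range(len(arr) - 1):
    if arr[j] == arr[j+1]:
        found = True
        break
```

Check consecutive duplicates in [10, 5, 2, 0, 6]
`found` takes the values: False

Answer: False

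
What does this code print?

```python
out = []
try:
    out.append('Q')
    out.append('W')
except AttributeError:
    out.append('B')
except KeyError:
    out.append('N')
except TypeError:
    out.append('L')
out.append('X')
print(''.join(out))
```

Execution trace: 'Q' (try body) → 'W' (try body, no exception) → 'X' (after the try/except). Output: QWX

Answer: QWX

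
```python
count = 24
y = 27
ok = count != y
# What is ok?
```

Trace:
`count = 24` → count = 24
`y = 27` → y = 27
`ok = count != y` → ok = True
So ok = True

Answer: True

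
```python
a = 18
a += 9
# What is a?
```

Trace:
`a = 18` → a = 18
`a += 9` → a = 27
So a = 27

Answer: 27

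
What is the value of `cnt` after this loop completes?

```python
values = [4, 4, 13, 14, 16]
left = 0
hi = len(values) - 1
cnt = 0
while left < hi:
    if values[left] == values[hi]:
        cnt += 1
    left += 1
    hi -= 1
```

Count matching pairs from ends
`cnt` takes the values: 0

Answer: 0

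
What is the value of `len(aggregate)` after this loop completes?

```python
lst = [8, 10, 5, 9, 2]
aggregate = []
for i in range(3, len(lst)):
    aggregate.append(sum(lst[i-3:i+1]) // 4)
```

Number of 4-element averages
`aggregate` takes the values: [] → [8] → [8, 6]
So `len(aggregate)` = 2

Answer: 2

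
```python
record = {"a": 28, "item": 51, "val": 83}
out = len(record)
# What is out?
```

Trace:
`record = {"a": 28, "item": 51, "val": 83}` → record = {'a': 28, 'item': 51, 'val': 83}
`out = len(record)` → out = 3
So out = 3

Answer: 3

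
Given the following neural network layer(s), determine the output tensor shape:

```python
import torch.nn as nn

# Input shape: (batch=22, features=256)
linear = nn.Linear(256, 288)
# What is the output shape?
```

Input: (22, 256) -> Output: (22, 288)

Answer: (22, 288)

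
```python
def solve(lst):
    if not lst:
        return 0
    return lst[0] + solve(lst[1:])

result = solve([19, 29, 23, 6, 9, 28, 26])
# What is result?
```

19 + 29 + 23 + 6 + 9 + 28 + 26 + 0 = 140

Answer: 140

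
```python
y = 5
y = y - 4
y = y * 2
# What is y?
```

Trace:
`y = 5` → y = 5
`y = y - 4` → y = 1
`y = y * 2` → y = 2
So y = 2

Answer: 2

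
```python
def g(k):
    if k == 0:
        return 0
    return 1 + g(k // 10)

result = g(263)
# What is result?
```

Count of digits of 263: 3

Answer: 3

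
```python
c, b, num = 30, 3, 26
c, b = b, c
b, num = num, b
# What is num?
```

Trace:
`c, b, num = 30, 3, 26` → c = 30; b = 3; num = 26
`c, b = b, c` → c = 3; b = 30
`b, num = num, b` → b = 26; num = 30
So num = 30

Answer: 30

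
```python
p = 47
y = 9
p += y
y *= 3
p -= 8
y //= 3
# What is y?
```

Trace:
`p = 47` → p = 47
`y = 9` → y = 9
`p += y` → p = 56
`y *= 3` → y = 27
`p -= 8` → p = 48
`y //= 3` → y = 9
So y = 9

Answer: 9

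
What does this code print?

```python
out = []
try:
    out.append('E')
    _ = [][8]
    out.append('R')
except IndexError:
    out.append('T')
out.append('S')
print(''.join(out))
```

Execution trace: 'E' (try body) → 'T' (except IndexError) → 'S' (after the try/except). Output: ETS

Answer: ETS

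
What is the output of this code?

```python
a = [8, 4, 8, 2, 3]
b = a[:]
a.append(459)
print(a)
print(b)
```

Key concept: slice [:] creates copy.
Step by step:
`a = [8, 4, 8, 2, 3]` → a = [8, 4, 8, 2, 3]
`b = a[:]` → b = [8, 4, 8, 2, 3]
`a.append(459)` → a = [8, 4, 8, 2, 3, 459]
`print(a)` → prints [8, 4, 8, 2, 3, 459]
`print(b)` → prints [8, 4, 8, 2, 3]

Answer:
[8, 4, 8, 2, 3, 459]
[8, 4, 8, 2, 3]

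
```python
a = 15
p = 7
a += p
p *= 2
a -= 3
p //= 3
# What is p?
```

Trace:
`a = 15` → a = 15
`p = 7` → p = 7
`a += p` → a = 22
`p *= 2` → p = 14
`a -= 3` → a = 19
`p //= 3` → p = 4
So p = 4

Answer: 4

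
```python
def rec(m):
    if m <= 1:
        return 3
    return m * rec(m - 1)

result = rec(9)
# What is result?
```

rec(9) = 9 * 8 * 7 * 6 * 5 * 4 * 3 * 2 * 3 = 1088640

Answer: 1088640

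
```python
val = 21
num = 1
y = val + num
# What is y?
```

Trace:
`val = 21` → val = 21
`num = 1` → num = 1
`y = val + num` → y = 22
So y = 22

Answer: 22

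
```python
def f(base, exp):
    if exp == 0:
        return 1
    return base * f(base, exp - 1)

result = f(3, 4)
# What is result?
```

f(3, 4) = 3 * 3 * 3 * 3 = 81

Answer: 81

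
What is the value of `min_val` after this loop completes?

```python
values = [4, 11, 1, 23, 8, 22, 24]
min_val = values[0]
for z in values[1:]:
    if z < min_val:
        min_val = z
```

Minimum of [4, 11, 1, 23, 8, 22, 24]
`min_val` takes the values: 4 → 1

Answer: 1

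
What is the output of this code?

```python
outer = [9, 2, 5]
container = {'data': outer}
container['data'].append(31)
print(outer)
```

Key concept: dict holds reference to list.
Step by step:
`outer = [9, 2, 5]` → outer = [9, 2, 5]
`container = {'data': outer}` → container = {'data': [9, 2, 5]}
`container['data'].append(31)` → outer = [9, 2, 5, 31]; container = {'data': [9, 2, 5, 31]}
`print(outer)` → prints [9, 2, 5, 31]

Answer: [9, 2, 5, 31]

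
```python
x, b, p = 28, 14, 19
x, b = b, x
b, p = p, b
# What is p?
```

Trace:
`x, b, p = 28, 14, 19` → x = 28; b = 14; p = 19
`x, b = b, x` → x = 14; b = 28
`b, p = p, b` → b = 19; p = 28
So p = 28

Answer: 28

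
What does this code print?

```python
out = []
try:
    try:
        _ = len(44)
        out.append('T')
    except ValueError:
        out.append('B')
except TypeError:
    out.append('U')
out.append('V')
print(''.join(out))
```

Execution trace: 'U' (outer except TypeError) → 'V' (after the try/except). Output: UV

Answer: UV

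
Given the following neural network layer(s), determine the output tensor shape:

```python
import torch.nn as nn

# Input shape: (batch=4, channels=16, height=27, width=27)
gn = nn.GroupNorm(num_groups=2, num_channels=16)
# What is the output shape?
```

Input: (4, 16, 27, 27) -> Output: (4, 16, 27, 27)

Answer: (4, 16, 27, 27)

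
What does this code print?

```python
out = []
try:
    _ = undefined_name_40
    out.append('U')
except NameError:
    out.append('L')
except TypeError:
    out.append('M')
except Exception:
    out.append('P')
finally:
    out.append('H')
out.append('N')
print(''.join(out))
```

Execution trace: 'L' (except NameError) → 'H' (finally) → 'N' (after the try/except). Output: LHN

Answer: LHN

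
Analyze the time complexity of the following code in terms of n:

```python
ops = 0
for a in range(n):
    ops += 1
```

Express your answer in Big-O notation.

Each loop level contributes: n. Multiplying the contributions gives O(n).

Answer: O(n)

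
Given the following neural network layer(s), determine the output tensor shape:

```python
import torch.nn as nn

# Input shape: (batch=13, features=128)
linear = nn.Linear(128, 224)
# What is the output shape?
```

Input: (13, 128) -> Output: (13, 224)

Answer: (13, 224)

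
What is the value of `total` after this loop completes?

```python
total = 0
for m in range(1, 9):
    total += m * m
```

Sum of squares 1² to 8² = 204
`total` takes the values: 0 → 1 → 5 → 14 → 30 → 55 → 91 → 140 → 204

Answer: 204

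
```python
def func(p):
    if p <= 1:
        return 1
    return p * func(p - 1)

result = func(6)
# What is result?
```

func(6) = 6 * 5 * 4 * 3 * 2 * 1 = 720

Answer: 720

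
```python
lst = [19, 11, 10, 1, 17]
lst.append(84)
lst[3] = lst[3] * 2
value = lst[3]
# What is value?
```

Trace:
`lst = [19, 11, 10, 1, 17]` → lst = [19, 11, 10, 1, 17]
`lst.append(84)` → lst = [19, 11, 10, 1, 17, 84]
`lst[3] = lst[3] * 2` → lst = [19, 11, 10, 2, 17, 84]
`value = lst[3]` → value = 2
So value = 2

Answer: 2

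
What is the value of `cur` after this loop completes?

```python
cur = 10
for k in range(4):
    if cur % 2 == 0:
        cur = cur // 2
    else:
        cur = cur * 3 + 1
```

Collatz-style transformation from 10
`cur` takes the values: 10 → 5 → 16 → 8 → 4

Answer: 4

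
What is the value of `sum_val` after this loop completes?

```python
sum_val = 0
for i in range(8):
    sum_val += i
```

Sum of 0 to 7 = 28
`sum_val` takes the values: 0 → 1 → 3 → 6 → 10 → 15 → 21 → 28

Answer: 28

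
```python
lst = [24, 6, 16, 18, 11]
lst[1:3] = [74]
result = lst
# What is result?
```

Trace:
`lst = [24, 6, 16, 18, 11]` → lst = [24, 6, 16, 18, 11]
`lst[1:3] = [74]` → lst = [24, 74, 18, 11]
`result = lst` → result = [24, 74, 18, 11]
So result = [24, 74, 18, 11]

Answer: [24, 74, 18, 11]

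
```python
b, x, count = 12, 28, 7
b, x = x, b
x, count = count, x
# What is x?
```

Trace:
`b, x, count = 12, 28, 7` → b = 12; x = 28; count = 7
`b, x = x, b` → b = 28; x = 12
`x, count = count, x` → x = 7; count = 12
So x = 7

Answer: 7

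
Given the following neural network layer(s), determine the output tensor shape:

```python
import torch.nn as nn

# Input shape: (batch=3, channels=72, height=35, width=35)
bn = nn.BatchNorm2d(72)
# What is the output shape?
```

Input: (3, 72, 35, 35) -> Output: (3, 72, 35, 35)

Answer: (3, 72, 35, 35)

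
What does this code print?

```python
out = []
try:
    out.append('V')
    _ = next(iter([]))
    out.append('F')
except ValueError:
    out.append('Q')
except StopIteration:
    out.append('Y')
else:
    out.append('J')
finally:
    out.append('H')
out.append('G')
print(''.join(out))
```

Execution trace: 'V' (try body) → 'Y' (except StopIteration) → 'H' (finally) → 'G' (after the try/except). Output: VYHG

Answer: VYHG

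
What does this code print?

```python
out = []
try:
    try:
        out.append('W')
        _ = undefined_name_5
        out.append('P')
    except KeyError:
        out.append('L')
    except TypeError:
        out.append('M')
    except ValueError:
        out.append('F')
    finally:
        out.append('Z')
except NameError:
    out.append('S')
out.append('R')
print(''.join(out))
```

Execution trace: 'W' (inner try body) → 'Z' (inner finally) → 'S' (outer except NameError) → 'R' (after the try/except). Output: WZSR

Answer: WZSR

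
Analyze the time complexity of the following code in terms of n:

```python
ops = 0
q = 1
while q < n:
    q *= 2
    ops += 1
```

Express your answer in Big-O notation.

Each loop level contributes: log n. Multiplying the contributions gives O(log n).

Answer: O(log n)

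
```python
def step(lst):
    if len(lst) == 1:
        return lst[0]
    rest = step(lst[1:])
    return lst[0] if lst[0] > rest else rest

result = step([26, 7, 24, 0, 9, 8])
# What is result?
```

Recursive max over [26, 7, 24, 0, 9, 8] = 26

Answer: 26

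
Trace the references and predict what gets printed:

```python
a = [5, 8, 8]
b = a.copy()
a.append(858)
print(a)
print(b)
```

Key concept: list.copy() creates independent copy.
Step by step:
`a = [5, 8, 8]` → a = [5, 8, 8]
`b = a.copy()` → b = [5, 8, 8]
`a.append(858)` → a = [5, 8, 8, 858]
`print(a)` → prints [5, 8, 8, 858]
`print(b)` → prints [5, 8, 8]

Answer:
[5, 8, 8, 858]
[5, 8, 8]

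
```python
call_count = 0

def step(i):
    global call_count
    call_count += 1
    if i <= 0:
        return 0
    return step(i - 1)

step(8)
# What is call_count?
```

Linear recursion stepping by 1: 9 calls from i=8 down to ≤0.

Answer: 9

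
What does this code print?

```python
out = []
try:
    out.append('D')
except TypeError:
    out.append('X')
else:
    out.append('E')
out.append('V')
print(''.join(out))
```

Execution trace: 'D' (try body, no exception) → 'E' (else) → 'V' (after the try/except). Output: DEV

Answer: DEV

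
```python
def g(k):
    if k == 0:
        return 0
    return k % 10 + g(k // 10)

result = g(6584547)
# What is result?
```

Sum of digits of 6584547: 7 + 4 + 5 + 4 + 8 + 5 + 6 = 39

Answer: 39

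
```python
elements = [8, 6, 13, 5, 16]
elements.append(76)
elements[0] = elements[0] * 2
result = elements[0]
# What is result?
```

Trace:
`elements = [8, 6, 13, 5, 16]` → elements = [8, 6, 13, 5, 16]
`elements.append(76)` → elements = [8, 6, 13, 5, 16, 76]
`elements[0] = elements[0] * 2` → elements = [16, 6, 13, 5, 16, 76]
`result = elements[0]` → result = 16
So result = 16

Answer: 16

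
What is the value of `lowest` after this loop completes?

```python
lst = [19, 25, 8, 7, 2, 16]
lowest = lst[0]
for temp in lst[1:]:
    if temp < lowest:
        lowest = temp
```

Minimum of [19, 25, 8, 7, 2, 16]
`lowest` takes the values: 19 → 8 → 7 → 2

Answer: 2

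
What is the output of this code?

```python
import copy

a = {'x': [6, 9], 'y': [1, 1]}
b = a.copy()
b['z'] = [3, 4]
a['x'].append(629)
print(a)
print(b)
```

Key concept: shallow copy of dict with mutable values.
Step by step:
`a = {'x': [6, 9], 'y': [1, 1]}` → a = {'x': [6, 9], 'y': [1, 1]}
`b = a.copy()` → b = {'x': [6, 9], 'y': [1, 1]}
`b['z'] = [3, 4]` → b = {'x': [6, 9], 'y': [1, 1], 'z': [3, 4]}
`a['x'].append(629)` → a = {'x': [6, 9, 629], 'y': [1, 1]}; b = {'x': [6, 9, 629], 'y': [1, 1], 'z': [3, 4]}
`print(a)` → prints {'x': [6, 9, 629], 'y': [1, 1]}
`print(b)` → prints {'x': [6, 9, 629], 'y': [1, 1], 'z': [3, 4]}

Answer:
{'x': [6, 9, 629], 'y': [1, 1]}
{'x': [6, 9, 629], 'y': [1, 1], 'z': [3, 4]}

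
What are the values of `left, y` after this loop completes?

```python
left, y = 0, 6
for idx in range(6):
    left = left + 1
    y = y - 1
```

left goes 0→6, y goes 6→0
`left, y` takes the values: (0, 6) → (1, 6) → (1, 5) → (2, 5) → (2, 4) → (3, 4) → (3, 3) → (4, 3) → (4, 2) → (5, 2) → (5, 1) → (6, 1) → (6, 0)

Answer: 6, 0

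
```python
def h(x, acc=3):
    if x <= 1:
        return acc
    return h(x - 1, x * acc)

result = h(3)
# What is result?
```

Accumulator trace (n, acc): (3, 3) -> (2, 9) -> (1, 18) -> return 18

Answer: 18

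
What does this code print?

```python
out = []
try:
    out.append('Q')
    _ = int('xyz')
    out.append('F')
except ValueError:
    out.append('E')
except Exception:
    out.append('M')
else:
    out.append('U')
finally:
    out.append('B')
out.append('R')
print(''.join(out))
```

Execution trace: 'Q' (try body) → 'E' (except ValueError) → 'B' (finally) → 'R' (after the try/except). Output: QEBR

Answer: QEBR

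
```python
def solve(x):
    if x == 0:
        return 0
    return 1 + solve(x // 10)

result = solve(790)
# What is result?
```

Count of digits of 790: 3

Answer: 3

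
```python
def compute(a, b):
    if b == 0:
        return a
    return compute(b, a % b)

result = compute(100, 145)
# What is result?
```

compute(100, 145) -> compute(145, 100) -> compute(100, 45) -> compute(45, 10) -> compute(10, 5) -> compute(5, 0) -> 5

Answer: 5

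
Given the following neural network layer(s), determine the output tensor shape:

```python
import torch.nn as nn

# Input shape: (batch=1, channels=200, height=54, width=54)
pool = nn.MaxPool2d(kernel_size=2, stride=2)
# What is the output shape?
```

Input: (1, 200, 54, 54) -> Output: (1, 200, 27, 27)

Answer: (1, 200, 27, 27)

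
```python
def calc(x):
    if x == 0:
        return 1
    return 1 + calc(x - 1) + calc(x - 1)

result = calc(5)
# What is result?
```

calc(x) = 1 + 2·calc(x-1), calc(0)=1. Closed form: (1+1)·2^5 - 1 = 63.

Answer: 63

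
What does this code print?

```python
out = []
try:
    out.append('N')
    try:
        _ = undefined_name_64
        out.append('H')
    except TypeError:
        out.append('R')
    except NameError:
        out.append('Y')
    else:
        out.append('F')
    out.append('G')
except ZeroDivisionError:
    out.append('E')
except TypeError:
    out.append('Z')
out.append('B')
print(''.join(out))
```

Execution trace: 'N' (try body) → 'Y' (inner except NameError) → 'G' (try body, no exception) → 'B' (after the try/except). Output: NYGB

Answer: NYGB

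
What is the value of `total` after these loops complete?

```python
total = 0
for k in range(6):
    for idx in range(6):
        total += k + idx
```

Sum of all k+idx for k,idx in 6x6
`total` takes the values: 0 → 1 → 3 → 6 → 10 → 15 → 16 → 18 → 21 → 25 → 30 → 36 → 38 → 41 → 45 → 50 → 56 → 63 → 66 → 70 → 75 → 81 → 88 → 96 → 100 → 105 → 111 → 118 → 126 → 135 → 140 → 146 → 153 → 161 → 170 → 180

Answer: 180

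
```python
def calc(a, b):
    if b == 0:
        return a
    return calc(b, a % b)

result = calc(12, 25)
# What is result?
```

calc(12, 25) -> calc(25, 12) -> calc(12, 1) -> calc(1, 0) -> 1

Answer: 1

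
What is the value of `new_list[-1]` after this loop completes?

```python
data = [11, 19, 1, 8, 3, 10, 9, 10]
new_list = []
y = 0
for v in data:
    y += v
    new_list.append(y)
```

Cumulative sum ends at 71
`new_list` takes the values: [] → [11] → [11, 30] → [11, 30, 31] → [11, 30, 31, 39] → [11, 30, 31, 39, 42] → [11, 30, 31, 39, 42, 52] → [11, 30, 31, 39, 42, 52, 61] → [11, 30, 31, 39, 42, 52, 61, 71]
So `new_list[-1]` = 71

Answer: 71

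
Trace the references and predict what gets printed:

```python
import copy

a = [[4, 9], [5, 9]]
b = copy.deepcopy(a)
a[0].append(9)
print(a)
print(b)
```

Key concept: deep copy is fully independent.
Step by step:
`a = [[4, 9], [5, 9]]` → a = [[4, 9], [5, 9]]
`b = copy.deepcopy(a)` → b = [[4, 9], [5, 9]]
`a[0].append(9)` → a = [[4, 9, 9], [5, 9]]
`print(a)` → prints [[4, 9, 9], [5, 9]]
`print(b)` → prints [[4, 9], [5, 9]]

Answer:
[[4, 9, 9], [5, 9]]
[[4, 9], [5, 9]]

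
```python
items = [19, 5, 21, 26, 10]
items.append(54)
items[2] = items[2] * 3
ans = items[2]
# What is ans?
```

Trace:
`items = [19, 5, 21, 26, 10]` → items = [19, 5, 21, 26, 10]
`items.append(54)` → items = [19, 5, 21, 26, 10, 54]
`items[2] = items[2] * 3` → items = [19, 5, 63, 26, 10, 54]
`ans = items[2]` → ans = 63
So ans = 63

Answer: 63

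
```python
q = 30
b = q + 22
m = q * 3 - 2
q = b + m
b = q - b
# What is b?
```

Trace:
`q = 30` → q = 30
`b = q + 22` → b = 52
`m = q * 3 - 2` → m = 88
`q = b + m` → q = 140
`b = q - b` → b = 88
So b = 88

Answer: 88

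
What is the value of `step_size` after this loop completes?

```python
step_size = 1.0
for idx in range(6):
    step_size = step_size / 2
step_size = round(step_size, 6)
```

Halving LR 6 times: 1 / 2^6
`step_size` takes the values: 1.0 → 0.5 → 0.25 → 0.125 → 0.0625 → 0.03125 → 0.015625

Answer: 0.015625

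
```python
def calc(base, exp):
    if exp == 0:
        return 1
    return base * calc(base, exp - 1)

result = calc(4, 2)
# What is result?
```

calc(4, 2) = 4 * 4 = 16

Answer: 16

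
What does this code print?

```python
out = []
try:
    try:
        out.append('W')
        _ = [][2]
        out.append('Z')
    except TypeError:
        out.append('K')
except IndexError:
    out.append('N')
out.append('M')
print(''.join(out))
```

Execution trace: 'W' (inner try body) → 'N' (outer except IndexError) → 'M' (after the try/except). Output: WNM

Answer: WNM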